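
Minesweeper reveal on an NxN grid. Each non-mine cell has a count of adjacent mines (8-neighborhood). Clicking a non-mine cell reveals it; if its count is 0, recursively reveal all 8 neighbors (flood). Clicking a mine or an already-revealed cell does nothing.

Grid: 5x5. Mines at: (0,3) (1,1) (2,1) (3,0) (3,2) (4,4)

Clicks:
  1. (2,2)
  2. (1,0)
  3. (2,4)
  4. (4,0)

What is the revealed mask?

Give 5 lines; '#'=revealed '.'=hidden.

Click 1 (2,2) count=3: revealed 1 new [(2,2)] -> total=1
Click 2 (1,0) count=2: revealed 1 new [(1,0)] -> total=2
Click 3 (2,4) count=0: revealed 6 new [(1,3) (1,4) (2,3) (2,4) (3,3) (3,4)] -> total=8
Click 4 (4,0) count=1: revealed 1 new [(4,0)] -> total=9

Answer: .....
#..##
..###
...##
#....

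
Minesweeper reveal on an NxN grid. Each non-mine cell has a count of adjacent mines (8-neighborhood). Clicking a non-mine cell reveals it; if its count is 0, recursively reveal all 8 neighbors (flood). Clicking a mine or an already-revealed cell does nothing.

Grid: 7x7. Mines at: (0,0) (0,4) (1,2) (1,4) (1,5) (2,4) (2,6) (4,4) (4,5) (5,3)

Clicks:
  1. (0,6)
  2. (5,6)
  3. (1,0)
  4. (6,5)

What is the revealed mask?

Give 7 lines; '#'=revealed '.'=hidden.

Click 1 (0,6) count=1: revealed 1 new [(0,6)] -> total=1
Click 2 (5,6) count=1: revealed 1 new [(5,6)] -> total=2
Click 3 (1,0) count=1: revealed 1 new [(1,0)] -> total=3
Click 4 (6,5) count=0: revealed 5 new [(5,4) (5,5) (6,4) (6,5) (6,6)] -> total=8

Answer: ......#
#......
.......
.......
.......
....###
....###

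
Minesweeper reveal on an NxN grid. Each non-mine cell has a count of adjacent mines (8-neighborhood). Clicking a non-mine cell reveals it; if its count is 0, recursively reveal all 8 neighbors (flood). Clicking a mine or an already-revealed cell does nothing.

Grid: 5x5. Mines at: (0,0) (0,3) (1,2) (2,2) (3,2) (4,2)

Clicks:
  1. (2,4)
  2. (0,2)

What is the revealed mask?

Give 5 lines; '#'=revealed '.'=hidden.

Answer: ..#..
...##
...##
...##
...##

Derivation:
Click 1 (2,4) count=0: revealed 8 new [(1,3) (1,4) (2,3) (2,4) (3,3) (3,4) (4,3) (4,4)] -> total=8
Click 2 (0,2) count=2: revealed 1 new [(0,2)] -> total=9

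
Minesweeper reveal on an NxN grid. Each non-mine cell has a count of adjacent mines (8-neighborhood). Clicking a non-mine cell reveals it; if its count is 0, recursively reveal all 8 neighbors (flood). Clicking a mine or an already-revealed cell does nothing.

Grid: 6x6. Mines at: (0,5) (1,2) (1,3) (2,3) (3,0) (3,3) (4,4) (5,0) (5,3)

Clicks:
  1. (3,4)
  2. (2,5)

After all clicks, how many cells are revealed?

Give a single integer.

Click 1 (3,4) count=3: revealed 1 new [(3,4)] -> total=1
Click 2 (2,5) count=0: revealed 5 new [(1,4) (1,5) (2,4) (2,5) (3,5)] -> total=6

Answer: 6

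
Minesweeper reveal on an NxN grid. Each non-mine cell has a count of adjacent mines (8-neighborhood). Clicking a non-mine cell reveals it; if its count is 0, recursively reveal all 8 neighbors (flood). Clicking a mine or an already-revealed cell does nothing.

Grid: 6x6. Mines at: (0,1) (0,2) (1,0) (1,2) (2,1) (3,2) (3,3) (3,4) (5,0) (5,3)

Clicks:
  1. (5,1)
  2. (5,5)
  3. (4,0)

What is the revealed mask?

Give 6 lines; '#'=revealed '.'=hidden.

Answer: ......
......
......
......
#...##
.#..##

Derivation:
Click 1 (5,1) count=1: revealed 1 new [(5,1)] -> total=1
Click 2 (5,5) count=0: revealed 4 new [(4,4) (4,5) (5,4) (5,5)] -> total=5
Click 3 (4,0) count=1: revealed 1 new [(4,0)] -> total=6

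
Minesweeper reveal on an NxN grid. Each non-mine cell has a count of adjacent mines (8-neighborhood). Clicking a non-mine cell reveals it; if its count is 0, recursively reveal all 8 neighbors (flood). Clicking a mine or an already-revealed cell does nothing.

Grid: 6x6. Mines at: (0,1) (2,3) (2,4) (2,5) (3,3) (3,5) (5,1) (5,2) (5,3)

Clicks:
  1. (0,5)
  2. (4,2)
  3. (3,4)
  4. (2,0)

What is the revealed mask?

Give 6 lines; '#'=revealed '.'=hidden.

Click 1 (0,5) count=0: revealed 8 new [(0,2) (0,3) (0,4) (0,5) (1,2) (1,3) (1,4) (1,5)] -> total=8
Click 2 (4,2) count=4: revealed 1 new [(4,2)] -> total=9
Click 3 (3,4) count=5: revealed 1 new [(3,4)] -> total=10
Click 4 (2,0) count=0: revealed 10 new [(1,0) (1,1) (2,0) (2,1) (2,2) (3,0) (3,1) (3,2) (4,0) (4,1)] -> total=20

Answer: ..####
######
###...
###.#.
###...
......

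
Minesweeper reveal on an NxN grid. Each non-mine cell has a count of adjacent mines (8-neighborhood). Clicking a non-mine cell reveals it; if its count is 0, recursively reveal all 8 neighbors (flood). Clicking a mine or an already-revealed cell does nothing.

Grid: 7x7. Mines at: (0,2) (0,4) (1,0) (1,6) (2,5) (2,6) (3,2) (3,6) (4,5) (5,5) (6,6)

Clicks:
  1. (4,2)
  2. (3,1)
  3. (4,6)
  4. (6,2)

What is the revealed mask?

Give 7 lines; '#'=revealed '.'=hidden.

Answer: .......
.......
##.....
##.....
#####.#
#####..
#####..

Derivation:
Click 1 (4,2) count=1: revealed 1 new [(4,2)] -> total=1
Click 2 (3,1) count=1: revealed 1 new [(3,1)] -> total=2
Click 3 (4,6) count=3: revealed 1 new [(4,6)] -> total=3
Click 4 (6,2) count=0: revealed 17 new [(2,0) (2,1) (3,0) (4,0) (4,1) (4,3) (4,4) (5,0) (5,1) (5,2) (5,3) (5,4) (6,0) (6,1) (6,2) (6,3) (6,4)] -> total=20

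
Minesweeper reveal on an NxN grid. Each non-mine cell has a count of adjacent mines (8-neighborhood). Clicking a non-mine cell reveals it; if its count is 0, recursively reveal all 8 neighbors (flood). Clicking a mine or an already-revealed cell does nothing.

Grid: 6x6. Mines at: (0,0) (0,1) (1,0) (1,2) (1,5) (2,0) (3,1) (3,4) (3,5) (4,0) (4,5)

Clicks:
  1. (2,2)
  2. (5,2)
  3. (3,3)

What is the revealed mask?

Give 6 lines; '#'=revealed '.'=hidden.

Answer: ......
......
..#...
...#..
.####.
.####.

Derivation:
Click 1 (2,2) count=2: revealed 1 new [(2,2)] -> total=1
Click 2 (5,2) count=0: revealed 8 new [(4,1) (4,2) (4,3) (4,4) (5,1) (5,2) (5,3) (5,4)] -> total=9
Click 3 (3,3) count=1: revealed 1 new [(3,3)] -> total=10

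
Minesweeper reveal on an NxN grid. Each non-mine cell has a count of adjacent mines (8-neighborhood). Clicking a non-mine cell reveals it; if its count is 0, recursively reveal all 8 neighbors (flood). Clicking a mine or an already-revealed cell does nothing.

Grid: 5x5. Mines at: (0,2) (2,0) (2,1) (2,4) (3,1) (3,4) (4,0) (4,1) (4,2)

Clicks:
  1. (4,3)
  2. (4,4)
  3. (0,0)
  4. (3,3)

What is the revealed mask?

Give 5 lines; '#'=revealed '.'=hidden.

Click 1 (4,3) count=2: revealed 1 new [(4,3)] -> total=1
Click 2 (4,4) count=1: revealed 1 new [(4,4)] -> total=2
Click 3 (0,0) count=0: revealed 4 new [(0,0) (0,1) (1,0) (1,1)] -> total=6
Click 4 (3,3) count=3: revealed 1 new [(3,3)] -> total=7

Answer: ##...
##...
.....
...#.
...##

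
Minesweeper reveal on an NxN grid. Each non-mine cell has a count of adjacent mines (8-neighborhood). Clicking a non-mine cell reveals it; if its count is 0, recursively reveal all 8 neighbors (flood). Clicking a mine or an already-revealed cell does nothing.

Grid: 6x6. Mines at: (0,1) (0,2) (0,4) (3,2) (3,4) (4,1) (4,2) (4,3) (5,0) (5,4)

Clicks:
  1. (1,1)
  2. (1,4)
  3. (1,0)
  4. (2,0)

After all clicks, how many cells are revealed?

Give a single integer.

Click 1 (1,1) count=2: revealed 1 new [(1,1)] -> total=1
Click 2 (1,4) count=1: revealed 1 new [(1,4)] -> total=2
Click 3 (1,0) count=1: revealed 1 new [(1,0)] -> total=3
Click 4 (2,0) count=0: revealed 4 new [(2,0) (2,1) (3,0) (3,1)] -> total=7

Answer: 7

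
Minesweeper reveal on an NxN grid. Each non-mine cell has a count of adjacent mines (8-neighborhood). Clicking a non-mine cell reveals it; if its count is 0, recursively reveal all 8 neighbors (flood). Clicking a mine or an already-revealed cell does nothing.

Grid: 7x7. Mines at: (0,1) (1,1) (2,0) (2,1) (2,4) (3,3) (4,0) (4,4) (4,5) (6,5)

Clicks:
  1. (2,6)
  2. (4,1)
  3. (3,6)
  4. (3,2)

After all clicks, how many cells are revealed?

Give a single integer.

Answer: 16

Derivation:
Click 1 (2,6) count=0: revealed 14 new [(0,2) (0,3) (0,4) (0,5) (0,6) (1,2) (1,3) (1,4) (1,5) (1,6) (2,5) (2,6) (3,5) (3,6)] -> total=14
Click 2 (4,1) count=1: revealed 1 new [(4,1)] -> total=15
Click 3 (3,6) count=1: revealed 0 new [(none)] -> total=15
Click 4 (3,2) count=2: revealed 1 new [(3,2)] -> total=16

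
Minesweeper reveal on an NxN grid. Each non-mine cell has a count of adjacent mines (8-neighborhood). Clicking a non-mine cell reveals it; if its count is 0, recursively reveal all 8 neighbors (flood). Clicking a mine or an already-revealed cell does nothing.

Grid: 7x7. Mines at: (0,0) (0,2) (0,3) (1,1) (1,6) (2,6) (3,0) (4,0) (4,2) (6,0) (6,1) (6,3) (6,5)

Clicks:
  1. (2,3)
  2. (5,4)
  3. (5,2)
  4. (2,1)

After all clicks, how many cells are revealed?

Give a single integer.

Click 1 (2,3) count=0: revealed 21 new [(1,2) (1,3) (1,4) (1,5) (2,2) (2,3) (2,4) (2,5) (3,2) (3,3) (3,4) (3,5) (3,6) (4,3) (4,4) (4,5) (4,6) (5,3) (5,4) (5,5) (5,6)] -> total=21
Click 2 (5,4) count=2: revealed 0 new [(none)] -> total=21
Click 3 (5,2) count=3: revealed 1 new [(5,2)] -> total=22
Click 4 (2,1) count=2: revealed 1 new [(2,1)] -> total=23

Answer: 23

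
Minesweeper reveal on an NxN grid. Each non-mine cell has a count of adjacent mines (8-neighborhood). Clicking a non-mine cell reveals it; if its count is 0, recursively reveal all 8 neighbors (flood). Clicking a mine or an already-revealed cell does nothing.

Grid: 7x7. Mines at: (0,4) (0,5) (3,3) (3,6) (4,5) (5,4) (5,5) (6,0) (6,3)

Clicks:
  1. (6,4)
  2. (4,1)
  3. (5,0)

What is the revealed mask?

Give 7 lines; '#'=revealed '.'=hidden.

Click 1 (6,4) count=3: revealed 1 new [(6,4)] -> total=1
Click 2 (4,1) count=0: revealed 21 new [(0,0) (0,1) (0,2) (0,3) (1,0) (1,1) (1,2) (1,3) (2,0) (2,1) (2,2) (2,3) (3,0) (3,1) (3,2) (4,0) (4,1) (4,2) (5,0) (5,1) (5,2)] -> total=22
Click 3 (5,0) count=1: revealed 0 new [(none)] -> total=22

Answer: ####...
####...
####...
###....
###....
###....
....#..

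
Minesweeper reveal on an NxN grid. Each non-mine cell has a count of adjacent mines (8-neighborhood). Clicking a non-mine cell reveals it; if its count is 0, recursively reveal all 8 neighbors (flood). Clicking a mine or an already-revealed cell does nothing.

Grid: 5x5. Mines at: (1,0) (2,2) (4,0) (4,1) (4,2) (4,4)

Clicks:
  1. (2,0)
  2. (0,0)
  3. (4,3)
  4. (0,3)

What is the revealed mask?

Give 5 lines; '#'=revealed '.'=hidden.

Answer: #####
.####
#..##
...##
...#.

Derivation:
Click 1 (2,0) count=1: revealed 1 new [(2,0)] -> total=1
Click 2 (0,0) count=1: revealed 1 new [(0,0)] -> total=2
Click 3 (4,3) count=2: revealed 1 new [(4,3)] -> total=3
Click 4 (0,3) count=0: revealed 12 new [(0,1) (0,2) (0,3) (0,4) (1,1) (1,2) (1,3) (1,4) (2,3) (2,4) (3,3) (3,4)] -> total=15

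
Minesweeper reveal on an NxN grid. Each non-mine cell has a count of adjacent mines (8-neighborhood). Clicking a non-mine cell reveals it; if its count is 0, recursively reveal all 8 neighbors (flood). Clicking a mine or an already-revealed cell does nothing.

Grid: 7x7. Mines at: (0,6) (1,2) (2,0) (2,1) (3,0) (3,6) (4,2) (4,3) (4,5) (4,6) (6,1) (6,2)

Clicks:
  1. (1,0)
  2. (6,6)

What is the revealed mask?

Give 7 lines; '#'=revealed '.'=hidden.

Answer: .......
#......
.......
.......
.......
...####
...####

Derivation:
Click 1 (1,0) count=2: revealed 1 new [(1,0)] -> total=1
Click 2 (6,6) count=0: revealed 8 new [(5,3) (5,4) (5,5) (5,6) (6,3) (6,4) (6,5) (6,6)] -> total=9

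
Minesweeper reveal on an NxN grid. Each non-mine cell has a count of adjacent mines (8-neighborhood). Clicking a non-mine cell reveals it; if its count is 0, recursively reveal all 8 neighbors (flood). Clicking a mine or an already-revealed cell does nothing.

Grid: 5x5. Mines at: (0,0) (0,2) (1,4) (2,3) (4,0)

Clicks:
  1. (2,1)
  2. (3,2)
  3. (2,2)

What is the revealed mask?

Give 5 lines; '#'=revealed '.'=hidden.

Click 1 (2,1) count=0: revealed 9 new [(1,0) (1,1) (1,2) (2,0) (2,1) (2,2) (3,0) (3,1) (3,2)] -> total=9
Click 2 (3,2) count=1: revealed 0 new [(none)] -> total=9
Click 3 (2,2) count=1: revealed 0 new [(none)] -> total=9

Answer: .....
###..
###..
###..
.....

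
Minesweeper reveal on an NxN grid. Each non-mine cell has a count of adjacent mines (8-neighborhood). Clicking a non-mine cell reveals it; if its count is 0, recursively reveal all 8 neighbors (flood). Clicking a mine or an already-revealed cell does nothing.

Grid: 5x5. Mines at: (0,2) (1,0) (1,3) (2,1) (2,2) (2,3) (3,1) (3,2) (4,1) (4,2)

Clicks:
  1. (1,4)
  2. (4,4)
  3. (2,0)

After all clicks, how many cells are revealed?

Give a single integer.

Answer: 6

Derivation:
Click 1 (1,4) count=2: revealed 1 new [(1,4)] -> total=1
Click 2 (4,4) count=0: revealed 4 new [(3,3) (3,4) (4,3) (4,4)] -> total=5
Click 3 (2,0) count=3: revealed 1 new [(2,0)] -> total=6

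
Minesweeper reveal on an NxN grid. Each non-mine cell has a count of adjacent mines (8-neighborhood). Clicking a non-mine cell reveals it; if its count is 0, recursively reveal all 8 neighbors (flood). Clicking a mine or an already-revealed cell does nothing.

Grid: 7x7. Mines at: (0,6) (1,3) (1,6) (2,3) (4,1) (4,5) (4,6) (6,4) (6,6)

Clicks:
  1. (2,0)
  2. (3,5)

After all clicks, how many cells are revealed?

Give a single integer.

Click 1 (2,0) count=0: revealed 12 new [(0,0) (0,1) (0,2) (1,0) (1,1) (1,2) (2,0) (2,1) (2,2) (3,0) (3,1) (3,2)] -> total=12
Click 2 (3,5) count=2: revealed 1 new [(3,5)] -> total=13

Answer: 13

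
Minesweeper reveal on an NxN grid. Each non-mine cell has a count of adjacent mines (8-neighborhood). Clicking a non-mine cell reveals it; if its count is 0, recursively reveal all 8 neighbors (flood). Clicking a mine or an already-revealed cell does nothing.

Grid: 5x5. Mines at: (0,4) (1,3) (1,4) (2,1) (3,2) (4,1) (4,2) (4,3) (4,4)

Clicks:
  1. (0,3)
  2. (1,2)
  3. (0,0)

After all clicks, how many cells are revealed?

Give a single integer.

Click 1 (0,3) count=3: revealed 1 new [(0,3)] -> total=1
Click 2 (1,2) count=2: revealed 1 new [(1,2)] -> total=2
Click 3 (0,0) count=0: revealed 5 new [(0,0) (0,1) (0,2) (1,0) (1,1)] -> total=7

Answer: 7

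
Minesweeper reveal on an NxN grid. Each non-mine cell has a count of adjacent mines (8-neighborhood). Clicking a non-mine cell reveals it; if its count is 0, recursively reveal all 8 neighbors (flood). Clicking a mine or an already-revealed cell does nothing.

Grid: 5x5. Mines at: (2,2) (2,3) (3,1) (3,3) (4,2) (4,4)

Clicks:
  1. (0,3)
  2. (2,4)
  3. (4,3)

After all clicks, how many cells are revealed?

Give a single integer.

Click 1 (0,3) count=0: revealed 12 new [(0,0) (0,1) (0,2) (0,3) (0,4) (1,0) (1,1) (1,2) (1,3) (1,4) (2,0) (2,1)] -> total=12
Click 2 (2,4) count=2: revealed 1 new [(2,4)] -> total=13
Click 3 (4,3) count=3: revealed 1 new [(4,3)] -> total=14

Answer: 14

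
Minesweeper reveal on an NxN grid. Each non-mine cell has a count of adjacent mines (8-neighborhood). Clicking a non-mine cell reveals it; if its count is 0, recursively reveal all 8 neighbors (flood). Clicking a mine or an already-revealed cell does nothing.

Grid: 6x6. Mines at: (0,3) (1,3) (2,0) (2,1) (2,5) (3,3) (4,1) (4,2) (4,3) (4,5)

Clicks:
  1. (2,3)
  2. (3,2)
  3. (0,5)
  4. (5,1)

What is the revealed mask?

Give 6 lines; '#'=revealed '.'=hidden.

Answer: ....##
....##
...#..
..#...
......
.#....

Derivation:
Click 1 (2,3) count=2: revealed 1 new [(2,3)] -> total=1
Click 2 (3,2) count=5: revealed 1 new [(3,2)] -> total=2
Click 3 (0,5) count=0: revealed 4 new [(0,4) (0,5) (1,4) (1,5)] -> total=6
Click 4 (5,1) count=2: revealed 1 new [(5,1)] -> total=7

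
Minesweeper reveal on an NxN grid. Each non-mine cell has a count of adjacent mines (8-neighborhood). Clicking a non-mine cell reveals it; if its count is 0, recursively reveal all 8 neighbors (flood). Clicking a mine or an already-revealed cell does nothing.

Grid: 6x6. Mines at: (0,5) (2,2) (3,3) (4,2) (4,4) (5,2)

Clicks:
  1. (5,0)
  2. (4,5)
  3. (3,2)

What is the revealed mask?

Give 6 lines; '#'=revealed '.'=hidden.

Answer: #####.
#####.
##....
###...
##...#
##....

Derivation:
Click 1 (5,0) count=0: revealed 18 new [(0,0) (0,1) (0,2) (0,3) (0,4) (1,0) (1,1) (1,2) (1,3) (1,4) (2,0) (2,1) (3,0) (3,1) (4,0) (4,1) (5,0) (5,1)] -> total=18
Click 2 (4,5) count=1: revealed 1 new [(4,5)] -> total=19
Click 3 (3,2) count=3: revealed 1 new [(3,2)] -> total=20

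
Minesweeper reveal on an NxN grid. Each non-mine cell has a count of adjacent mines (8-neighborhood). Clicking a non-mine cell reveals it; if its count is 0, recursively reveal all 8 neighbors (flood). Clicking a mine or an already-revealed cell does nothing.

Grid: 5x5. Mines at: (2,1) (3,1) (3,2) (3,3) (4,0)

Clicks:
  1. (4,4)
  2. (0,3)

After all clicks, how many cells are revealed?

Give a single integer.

Answer: 14

Derivation:
Click 1 (4,4) count=1: revealed 1 new [(4,4)] -> total=1
Click 2 (0,3) count=0: revealed 13 new [(0,0) (0,1) (0,2) (0,3) (0,4) (1,0) (1,1) (1,2) (1,3) (1,4) (2,2) (2,3) (2,4)] -> total=14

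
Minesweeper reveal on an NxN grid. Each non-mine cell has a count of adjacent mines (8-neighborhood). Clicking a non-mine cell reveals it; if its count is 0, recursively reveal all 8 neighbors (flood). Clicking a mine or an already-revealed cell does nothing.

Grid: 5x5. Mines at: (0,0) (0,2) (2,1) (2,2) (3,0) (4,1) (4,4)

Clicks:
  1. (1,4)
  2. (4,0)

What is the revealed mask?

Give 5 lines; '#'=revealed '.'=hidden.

Answer: ...##
...##
...##
...##
#....

Derivation:
Click 1 (1,4) count=0: revealed 8 new [(0,3) (0,4) (1,3) (1,4) (2,3) (2,4) (3,3) (3,4)] -> total=8
Click 2 (4,0) count=2: revealed 1 new [(4,0)] -> total=9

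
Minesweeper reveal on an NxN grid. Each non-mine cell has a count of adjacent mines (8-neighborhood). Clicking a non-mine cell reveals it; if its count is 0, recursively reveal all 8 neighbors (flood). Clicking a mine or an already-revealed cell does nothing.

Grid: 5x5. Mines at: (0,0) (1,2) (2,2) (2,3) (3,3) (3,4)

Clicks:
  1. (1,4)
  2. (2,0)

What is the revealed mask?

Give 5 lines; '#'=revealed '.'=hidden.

Click 1 (1,4) count=1: revealed 1 new [(1,4)] -> total=1
Click 2 (2,0) count=0: revealed 10 new [(1,0) (1,1) (2,0) (2,1) (3,0) (3,1) (3,2) (4,0) (4,1) (4,2)] -> total=11

Answer: .....
##..#
##...
###..
###..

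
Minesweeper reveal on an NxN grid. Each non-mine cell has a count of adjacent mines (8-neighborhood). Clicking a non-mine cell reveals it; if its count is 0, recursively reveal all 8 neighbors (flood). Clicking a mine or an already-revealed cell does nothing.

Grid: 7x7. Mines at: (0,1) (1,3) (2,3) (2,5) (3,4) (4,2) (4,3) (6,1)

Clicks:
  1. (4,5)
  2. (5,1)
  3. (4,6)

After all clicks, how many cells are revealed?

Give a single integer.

Click 1 (4,5) count=1: revealed 1 new [(4,5)] -> total=1
Click 2 (5,1) count=2: revealed 1 new [(5,1)] -> total=2
Click 3 (4,6) count=0: revealed 14 new [(3,5) (3,6) (4,4) (4,6) (5,2) (5,3) (5,4) (5,5) (5,6) (6,2) (6,3) (6,4) (6,5) (6,6)] -> total=16

Answer: 16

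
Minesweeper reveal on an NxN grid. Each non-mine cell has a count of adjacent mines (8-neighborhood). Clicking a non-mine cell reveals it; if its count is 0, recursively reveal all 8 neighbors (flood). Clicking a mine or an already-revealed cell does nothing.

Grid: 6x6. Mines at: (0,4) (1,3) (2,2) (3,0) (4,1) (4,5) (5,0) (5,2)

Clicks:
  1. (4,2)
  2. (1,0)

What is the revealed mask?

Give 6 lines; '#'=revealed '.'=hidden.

Click 1 (4,2) count=2: revealed 1 new [(4,2)] -> total=1
Click 2 (1,0) count=0: revealed 8 new [(0,0) (0,1) (0,2) (1,0) (1,1) (1,2) (2,0) (2,1)] -> total=9

Answer: ###...
###...
##....
......
..#...
......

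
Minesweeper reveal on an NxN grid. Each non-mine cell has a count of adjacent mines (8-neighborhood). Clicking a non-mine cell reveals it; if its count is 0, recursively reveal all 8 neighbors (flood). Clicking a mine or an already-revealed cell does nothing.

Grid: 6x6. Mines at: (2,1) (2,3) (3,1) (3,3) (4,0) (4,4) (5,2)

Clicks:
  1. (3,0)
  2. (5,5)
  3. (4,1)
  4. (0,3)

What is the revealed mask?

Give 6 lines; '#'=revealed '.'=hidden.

Click 1 (3,0) count=3: revealed 1 new [(3,0)] -> total=1
Click 2 (5,5) count=1: revealed 1 new [(5,5)] -> total=2
Click 3 (4,1) count=3: revealed 1 new [(4,1)] -> total=3
Click 4 (0,3) count=0: revealed 16 new [(0,0) (0,1) (0,2) (0,3) (0,4) (0,5) (1,0) (1,1) (1,2) (1,3) (1,4) (1,5) (2,4) (2,5) (3,4) (3,5)] -> total=19

Answer: ######
######
....##
#...##
.#....
.....#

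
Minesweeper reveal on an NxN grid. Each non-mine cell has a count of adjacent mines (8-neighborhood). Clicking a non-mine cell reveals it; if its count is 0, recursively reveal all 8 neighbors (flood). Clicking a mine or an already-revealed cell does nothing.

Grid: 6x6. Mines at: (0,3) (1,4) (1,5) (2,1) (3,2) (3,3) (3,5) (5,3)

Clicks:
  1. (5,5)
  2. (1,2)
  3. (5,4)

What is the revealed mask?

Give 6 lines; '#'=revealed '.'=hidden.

Click 1 (5,5) count=0: revealed 4 new [(4,4) (4,5) (5,4) (5,5)] -> total=4
Click 2 (1,2) count=2: revealed 1 new [(1,2)] -> total=5
Click 3 (5,4) count=1: revealed 0 new [(none)] -> total=5

Answer: ......
..#...
......
......
....##
....##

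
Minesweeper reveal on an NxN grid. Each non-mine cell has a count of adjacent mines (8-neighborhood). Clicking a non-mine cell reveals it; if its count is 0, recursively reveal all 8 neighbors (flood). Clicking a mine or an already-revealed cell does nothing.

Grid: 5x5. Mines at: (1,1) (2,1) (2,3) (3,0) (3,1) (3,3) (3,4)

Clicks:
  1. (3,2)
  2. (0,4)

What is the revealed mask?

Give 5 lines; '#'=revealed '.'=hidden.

Answer: ..###
..###
.....
..#..
.....

Derivation:
Click 1 (3,2) count=4: revealed 1 new [(3,2)] -> total=1
Click 2 (0,4) count=0: revealed 6 new [(0,2) (0,3) (0,4) (1,2) (1,3) (1,4)] -> total=7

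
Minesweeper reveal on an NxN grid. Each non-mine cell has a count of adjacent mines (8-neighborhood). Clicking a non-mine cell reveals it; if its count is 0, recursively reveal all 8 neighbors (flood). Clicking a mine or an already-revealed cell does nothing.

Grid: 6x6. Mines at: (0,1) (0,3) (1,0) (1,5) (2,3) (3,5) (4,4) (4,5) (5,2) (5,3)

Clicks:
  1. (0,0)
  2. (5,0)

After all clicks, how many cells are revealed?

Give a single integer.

Click 1 (0,0) count=2: revealed 1 new [(0,0)] -> total=1
Click 2 (5,0) count=0: revealed 11 new [(2,0) (2,1) (2,2) (3,0) (3,1) (3,2) (4,0) (4,1) (4,2) (5,0) (5,1)] -> total=12

Answer: 12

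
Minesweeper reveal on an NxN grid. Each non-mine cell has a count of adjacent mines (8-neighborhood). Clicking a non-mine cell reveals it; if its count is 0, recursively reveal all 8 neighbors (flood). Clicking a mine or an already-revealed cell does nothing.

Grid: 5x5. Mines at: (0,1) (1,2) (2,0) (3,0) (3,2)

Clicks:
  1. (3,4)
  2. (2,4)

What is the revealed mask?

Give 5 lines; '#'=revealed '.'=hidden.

Click 1 (3,4) count=0: revealed 10 new [(0,3) (0,4) (1,3) (1,4) (2,3) (2,4) (3,3) (3,4) (4,3) (4,4)] -> total=10
Click 2 (2,4) count=0: revealed 0 new [(none)] -> total=10

Answer: ...##
...##
...##
...##
...##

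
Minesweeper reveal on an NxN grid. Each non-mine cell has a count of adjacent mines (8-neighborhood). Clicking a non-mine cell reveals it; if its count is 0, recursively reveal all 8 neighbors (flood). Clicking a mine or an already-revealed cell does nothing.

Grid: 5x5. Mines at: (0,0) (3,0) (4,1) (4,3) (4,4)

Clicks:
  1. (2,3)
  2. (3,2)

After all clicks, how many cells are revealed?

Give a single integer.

Click 1 (2,3) count=0: revealed 16 new [(0,1) (0,2) (0,3) (0,4) (1,1) (1,2) (1,3) (1,4) (2,1) (2,2) (2,3) (2,4) (3,1) (3,2) (3,3) (3,4)] -> total=16
Click 2 (3,2) count=2: revealed 0 new [(none)] -> total=16

Answer: 16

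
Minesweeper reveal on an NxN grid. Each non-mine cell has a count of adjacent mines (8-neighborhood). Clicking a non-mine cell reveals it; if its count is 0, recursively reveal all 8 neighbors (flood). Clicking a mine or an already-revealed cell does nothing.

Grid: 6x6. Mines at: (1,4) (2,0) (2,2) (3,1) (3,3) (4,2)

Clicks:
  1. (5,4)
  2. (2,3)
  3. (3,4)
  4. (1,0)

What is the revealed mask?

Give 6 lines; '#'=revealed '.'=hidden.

Answer: ......
#.....
...###
....##
...###
...###

Derivation:
Click 1 (5,4) count=0: revealed 10 new [(2,4) (2,5) (3,4) (3,5) (4,3) (4,4) (4,5) (5,3) (5,4) (5,5)] -> total=10
Click 2 (2,3) count=3: revealed 1 new [(2,3)] -> total=11
Click 3 (3,4) count=1: revealed 0 new [(none)] -> total=11
Click 4 (1,0) count=1: revealed 1 new [(1,0)] -> total=12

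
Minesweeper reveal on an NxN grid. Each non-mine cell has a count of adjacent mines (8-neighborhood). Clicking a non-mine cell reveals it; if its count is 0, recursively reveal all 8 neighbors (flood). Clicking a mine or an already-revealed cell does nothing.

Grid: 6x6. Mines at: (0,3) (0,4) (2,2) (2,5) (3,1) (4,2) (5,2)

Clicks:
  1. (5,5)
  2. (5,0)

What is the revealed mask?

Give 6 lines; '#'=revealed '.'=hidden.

Answer: ......
......
......
...###
##.###
##.###

Derivation:
Click 1 (5,5) count=0: revealed 9 new [(3,3) (3,4) (3,5) (4,3) (4,4) (4,5) (5,3) (5,4) (5,5)] -> total=9
Click 2 (5,0) count=0: revealed 4 new [(4,0) (4,1) (5,0) (5,1)] -> total=13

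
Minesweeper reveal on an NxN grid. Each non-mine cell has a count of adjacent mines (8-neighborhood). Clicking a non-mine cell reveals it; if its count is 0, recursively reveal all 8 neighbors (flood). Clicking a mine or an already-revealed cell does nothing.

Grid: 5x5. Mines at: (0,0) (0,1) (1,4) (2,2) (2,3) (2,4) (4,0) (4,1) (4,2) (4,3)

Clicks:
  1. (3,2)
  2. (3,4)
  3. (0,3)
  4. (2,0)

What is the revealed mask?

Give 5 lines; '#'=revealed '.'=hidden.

Click 1 (3,2) count=5: revealed 1 new [(3,2)] -> total=1
Click 2 (3,4) count=3: revealed 1 new [(3,4)] -> total=2
Click 3 (0,3) count=1: revealed 1 new [(0,3)] -> total=3
Click 4 (2,0) count=0: revealed 6 new [(1,0) (1,1) (2,0) (2,1) (3,0) (3,1)] -> total=9

Answer: ...#.
##...
##...
###.#
.....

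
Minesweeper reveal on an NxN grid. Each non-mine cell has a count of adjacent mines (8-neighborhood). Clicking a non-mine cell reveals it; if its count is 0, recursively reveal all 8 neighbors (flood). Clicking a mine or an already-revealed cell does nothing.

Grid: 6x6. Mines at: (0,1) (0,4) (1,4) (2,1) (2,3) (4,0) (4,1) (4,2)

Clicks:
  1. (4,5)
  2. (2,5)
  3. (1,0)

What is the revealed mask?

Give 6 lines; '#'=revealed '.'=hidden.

Answer: ......
#.....
....##
...###
...###
...###

Derivation:
Click 1 (4,5) count=0: revealed 11 new [(2,4) (2,5) (3,3) (3,4) (3,5) (4,3) (4,4) (4,5) (5,3) (5,4) (5,5)] -> total=11
Click 2 (2,5) count=1: revealed 0 new [(none)] -> total=11
Click 3 (1,0) count=2: revealed 1 new [(1,0)] -> total=12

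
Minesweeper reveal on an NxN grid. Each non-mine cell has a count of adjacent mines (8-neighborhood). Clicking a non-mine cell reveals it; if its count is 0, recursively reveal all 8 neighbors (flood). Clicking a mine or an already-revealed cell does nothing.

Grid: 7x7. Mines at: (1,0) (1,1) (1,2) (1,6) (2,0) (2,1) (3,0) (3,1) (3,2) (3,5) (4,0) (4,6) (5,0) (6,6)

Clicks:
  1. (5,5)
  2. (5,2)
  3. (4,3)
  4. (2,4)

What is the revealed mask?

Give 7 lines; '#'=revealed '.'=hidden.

Click 1 (5,5) count=2: revealed 1 new [(5,5)] -> total=1
Click 2 (5,2) count=0: revealed 14 new [(4,1) (4,2) (4,3) (4,4) (4,5) (5,1) (5,2) (5,3) (5,4) (6,1) (6,2) (6,3) (6,4) (6,5)] -> total=15
Click 3 (4,3) count=1: revealed 0 new [(none)] -> total=15
Click 4 (2,4) count=1: revealed 1 new [(2,4)] -> total=16

Answer: .......
.......
....#..
.......
.#####.
.#####.
.#####.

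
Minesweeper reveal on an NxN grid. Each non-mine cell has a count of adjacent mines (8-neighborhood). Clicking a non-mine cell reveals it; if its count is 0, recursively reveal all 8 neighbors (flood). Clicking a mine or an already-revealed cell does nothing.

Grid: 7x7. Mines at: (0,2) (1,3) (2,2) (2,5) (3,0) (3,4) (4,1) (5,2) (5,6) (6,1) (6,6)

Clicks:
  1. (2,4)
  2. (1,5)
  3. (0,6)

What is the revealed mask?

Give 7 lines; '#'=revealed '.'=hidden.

Click 1 (2,4) count=3: revealed 1 new [(2,4)] -> total=1
Click 2 (1,5) count=1: revealed 1 new [(1,5)] -> total=2
Click 3 (0,6) count=0: revealed 5 new [(0,4) (0,5) (0,6) (1,4) (1,6)] -> total=7

Answer: ....###
....###
....#..
.......
.......
.......
.......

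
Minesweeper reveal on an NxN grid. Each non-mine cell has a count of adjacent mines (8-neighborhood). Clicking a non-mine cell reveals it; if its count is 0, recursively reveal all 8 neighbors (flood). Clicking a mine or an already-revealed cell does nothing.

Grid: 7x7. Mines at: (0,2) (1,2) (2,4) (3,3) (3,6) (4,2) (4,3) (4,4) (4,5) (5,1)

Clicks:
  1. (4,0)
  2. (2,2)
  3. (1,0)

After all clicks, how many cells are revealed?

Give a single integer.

Click 1 (4,0) count=1: revealed 1 new [(4,0)] -> total=1
Click 2 (2,2) count=2: revealed 1 new [(2,2)] -> total=2
Click 3 (1,0) count=0: revealed 9 new [(0,0) (0,1) (1,0) (1,1) (2,0) (2,1) (3,0) (3,1) (4,1)] -> total=11

Answer: 11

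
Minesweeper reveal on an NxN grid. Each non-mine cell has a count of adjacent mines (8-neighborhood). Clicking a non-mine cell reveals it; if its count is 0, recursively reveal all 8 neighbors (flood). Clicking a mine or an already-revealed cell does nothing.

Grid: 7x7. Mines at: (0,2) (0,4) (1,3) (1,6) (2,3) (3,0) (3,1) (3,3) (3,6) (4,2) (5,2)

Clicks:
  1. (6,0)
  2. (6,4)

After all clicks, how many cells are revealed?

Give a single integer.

Answer: 18

Derivation:
Click 1 (6,0) count=0: revealed 6 new [(4,0) (4,1) (5,0) (5,1) (6,0) (6,1)] -> total=6
Click 2 (6,4) count=0: revealed 12 new [(4,3) (4,4) (4,5) (4,6) (5,3) (5,4) (5,5) (5,6) (6,3) (6,4) (6,5) (6,6)] -> total=18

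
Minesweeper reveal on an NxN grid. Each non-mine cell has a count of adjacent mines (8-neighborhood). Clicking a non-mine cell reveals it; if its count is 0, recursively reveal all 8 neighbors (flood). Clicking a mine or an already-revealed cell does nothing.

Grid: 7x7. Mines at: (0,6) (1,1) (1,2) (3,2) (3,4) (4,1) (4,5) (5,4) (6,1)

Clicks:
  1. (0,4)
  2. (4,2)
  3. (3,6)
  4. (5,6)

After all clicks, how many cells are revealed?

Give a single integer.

Click 1 (0,4) count=0: revealed 9 new [(0,3) (0,4) (0,5) (1,3) (1,4) (1,5) (2,3) (2,4) (2,5)] -> total=9
Click 2 (4,2) count=2: revealed 1 new [(4,2)] -> total=10
Click 3 (3,6) count=1: revealed 1 new [(3,6)] -> total=11
Click 4 (5,6) count=1: revealed 1 new [(5,6)] -> total=12

Answer: 12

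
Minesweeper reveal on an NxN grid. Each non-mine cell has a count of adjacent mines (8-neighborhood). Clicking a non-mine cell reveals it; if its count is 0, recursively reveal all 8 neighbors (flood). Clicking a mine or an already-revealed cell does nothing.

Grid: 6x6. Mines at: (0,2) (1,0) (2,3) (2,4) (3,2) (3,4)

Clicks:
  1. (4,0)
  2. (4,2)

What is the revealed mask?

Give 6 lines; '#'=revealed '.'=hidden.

Click 1 (4,0) count=0: revealed 16 new [(2,0) (2,1) (3,0) (3,1) (4,0) (4,1) (4,2) (4,3) (4,4) (4,5) (5,0) (5,1) (5,2) (5,3) (5,4) (5,5)] -> total=16
Click 2 (4,2) count=1: revealed 0 new [(none)] -> total=16

Answer: ......
......
##....
##....
######
######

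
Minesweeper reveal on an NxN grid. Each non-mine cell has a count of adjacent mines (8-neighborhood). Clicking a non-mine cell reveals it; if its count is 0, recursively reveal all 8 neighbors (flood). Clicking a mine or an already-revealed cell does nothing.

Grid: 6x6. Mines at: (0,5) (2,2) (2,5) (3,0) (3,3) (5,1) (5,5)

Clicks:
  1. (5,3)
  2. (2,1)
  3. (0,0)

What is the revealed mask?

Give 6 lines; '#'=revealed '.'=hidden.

Click 1 (5,3) count=0: revealed 6 new [(4,2) (4,3) (4,4) (5,2) (5,3) (5,4)] -> total=6
Click 2 (2,1) count=2: revealed 1 new [(2,1)] -> total=7
Click 3 (0,0) count=0: revealed 11 new [(0,0) (0,1) (0,2) (0,3) (0,4) (1,0) (1,1) (1,2) (1,3) (1,4) (2,0)] -> total=18

Answer: #####.
#####.
##....
......
..###.
..###.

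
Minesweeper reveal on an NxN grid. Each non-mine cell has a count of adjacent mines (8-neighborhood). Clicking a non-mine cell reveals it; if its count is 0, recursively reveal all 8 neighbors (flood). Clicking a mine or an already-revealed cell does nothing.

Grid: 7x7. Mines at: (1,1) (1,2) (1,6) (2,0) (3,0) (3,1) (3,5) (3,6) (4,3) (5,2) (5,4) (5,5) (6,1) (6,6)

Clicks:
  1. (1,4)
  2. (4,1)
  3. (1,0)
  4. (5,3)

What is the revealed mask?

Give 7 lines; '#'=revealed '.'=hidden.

Click 1 (1,4) count=0: revealed 9 new [(0,3) (0,4) (0,5) (1,3) (1,4) (1,5) (2,3) (2,4) (2,5)] -> total=9
Click 2 (4,1) count=3: revealed 1 new [(4,1)] -> total=10
Click 3 (1,0) count=2: revealed 1 new [(1,0)] -> total=11
Click 4 (5,3) count=3: revealed 1 new [(5,3)] -> total=12

Answer: ...###.
#..###.
...###.
.......
.#.....
...#...
.......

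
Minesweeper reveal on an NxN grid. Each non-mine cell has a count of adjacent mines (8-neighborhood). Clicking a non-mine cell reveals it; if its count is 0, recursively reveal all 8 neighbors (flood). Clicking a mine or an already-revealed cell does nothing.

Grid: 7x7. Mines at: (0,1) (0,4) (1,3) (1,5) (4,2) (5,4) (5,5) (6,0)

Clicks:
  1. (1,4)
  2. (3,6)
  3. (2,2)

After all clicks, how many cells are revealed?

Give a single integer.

Answer: 14

Derivation:
Click 1 (1,4) count=3: revealed 1 new [(1,4)] -> total=1
Click 2 (3,6) count=0: revealed 12 new [(2,3) (2,4) (2,5) (2,6) (3,3) (3,4) (3,5) (3,6) (4,3) (4,4) (4,5) (4,6)] -> total=13
Click 3 (2,2) count=1: revealed 1 new [(2,2)] -> total=14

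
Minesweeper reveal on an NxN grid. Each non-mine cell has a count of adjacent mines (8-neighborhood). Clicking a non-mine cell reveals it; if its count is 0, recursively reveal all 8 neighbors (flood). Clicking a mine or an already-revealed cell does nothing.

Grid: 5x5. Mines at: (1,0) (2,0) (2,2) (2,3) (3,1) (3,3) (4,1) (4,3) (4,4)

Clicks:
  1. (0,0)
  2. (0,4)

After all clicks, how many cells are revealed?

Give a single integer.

Click 1 (0,0) count=1: revealed 1 new [(0,0)] -> total=1
Click 2 (0,4) count=0: revealed 8 new [(0,1) (0,2) (0,3) (0,4) (1,1) (1,2) (1,3) (1,4)] -> total=9

Answer: 9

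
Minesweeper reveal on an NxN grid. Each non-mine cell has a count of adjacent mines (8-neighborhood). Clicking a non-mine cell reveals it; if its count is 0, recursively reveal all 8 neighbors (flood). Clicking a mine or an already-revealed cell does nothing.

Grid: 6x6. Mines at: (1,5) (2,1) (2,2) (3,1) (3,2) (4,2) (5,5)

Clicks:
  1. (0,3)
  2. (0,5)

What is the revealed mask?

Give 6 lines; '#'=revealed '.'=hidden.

Answer: ######
#####.
......
......
......
......

Derivation:
Click 1 (0,3) count=0: revealed 10 new [(0,0) (0,1) (0,2) (0,3) (0,4) (1,0) (1,1) (1,2) (1,3) (1,4)] -> total=10
Click 2 (0,5) count=1: revealed 1 new [(0,5)] -> total=11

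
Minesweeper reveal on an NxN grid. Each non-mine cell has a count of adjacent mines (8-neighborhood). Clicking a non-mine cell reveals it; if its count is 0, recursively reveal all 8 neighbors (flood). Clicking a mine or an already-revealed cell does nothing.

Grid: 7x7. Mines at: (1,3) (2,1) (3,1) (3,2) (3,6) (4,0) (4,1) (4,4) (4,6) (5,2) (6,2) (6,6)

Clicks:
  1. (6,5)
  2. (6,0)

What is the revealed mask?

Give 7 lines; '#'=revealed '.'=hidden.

Answer: .......
.......
.......
.......
.......
##.....
##...#.

Derivation:
Click 1 (6,5) count=1: revealed 1 new [(6,5)] -> total=1
Click 2 (6,0) count=0: revealed 4 new [(5,0) (5,1) (6,0) (6,1)] -> total=5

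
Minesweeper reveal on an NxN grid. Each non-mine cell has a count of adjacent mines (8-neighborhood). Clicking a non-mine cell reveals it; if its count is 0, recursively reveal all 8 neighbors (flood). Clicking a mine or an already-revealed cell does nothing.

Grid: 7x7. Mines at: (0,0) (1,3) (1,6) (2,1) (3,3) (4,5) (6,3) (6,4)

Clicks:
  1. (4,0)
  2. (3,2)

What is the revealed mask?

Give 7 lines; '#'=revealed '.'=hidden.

Click 1 (4,0) count=0: revealed 12 new [(3,0) (3,1) (3,2) (4,0) (4,1) (4,2) (5,0) (5,1) (5,2) (6,0) (6,1) (6,2)] -> total=12
Click 2 (3,2) count=2: revealed 0 new [(none)] -> total=12

Answer: .......
.......
.......
###....
###....
###....
###....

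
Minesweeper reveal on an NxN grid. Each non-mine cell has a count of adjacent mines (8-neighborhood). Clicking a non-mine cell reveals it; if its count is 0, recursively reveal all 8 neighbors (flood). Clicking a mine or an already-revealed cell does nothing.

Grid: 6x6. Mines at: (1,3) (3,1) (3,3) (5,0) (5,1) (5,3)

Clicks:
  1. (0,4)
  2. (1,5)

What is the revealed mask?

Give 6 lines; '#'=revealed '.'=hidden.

Answer: ....##
....##
....##
....##
....##
....##

Derivation:
Click 1 (0,4) count=1: revealed 1 new [(0,4)] -> total=1
Click 2 (1,5) count=0: revealed 11 new [(0,5) (1,4) (1,5) (2,4) (2,5) (3,4) (3,5) (4,4) (4,5) (5,4) (5,5)] -> total=12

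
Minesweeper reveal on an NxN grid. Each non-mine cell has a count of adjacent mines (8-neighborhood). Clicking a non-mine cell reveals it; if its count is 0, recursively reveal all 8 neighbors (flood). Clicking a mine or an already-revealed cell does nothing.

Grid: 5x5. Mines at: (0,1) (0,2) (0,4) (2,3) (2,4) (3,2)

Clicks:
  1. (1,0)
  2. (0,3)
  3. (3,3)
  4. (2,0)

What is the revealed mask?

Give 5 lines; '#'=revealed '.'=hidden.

Answer: ...#.
##...
##...
##.#.
##...

Derivation:
Click 1 (1,0) count=1: revealed 1 new [(1,0)] -> total=1
Click 2 (0,3) count=2: revealed 1 new [(0,3)] -> total=2
Click 3 (3,3) count=3: revealed 1 new [(3,3)] -> total=3
Click 4 (2,0) count=0: revealed 7 new [(1,1) (2,0) (2,1) (3,0) (3,1) (4,0) (4,1)] -> total=10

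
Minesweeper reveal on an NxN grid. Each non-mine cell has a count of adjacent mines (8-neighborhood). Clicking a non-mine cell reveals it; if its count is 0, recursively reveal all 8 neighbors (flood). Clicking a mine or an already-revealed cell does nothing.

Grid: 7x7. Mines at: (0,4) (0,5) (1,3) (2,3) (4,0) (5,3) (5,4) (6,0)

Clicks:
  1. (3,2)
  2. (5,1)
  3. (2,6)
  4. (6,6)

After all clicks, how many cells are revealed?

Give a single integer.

Click 1 (3,2) count=1: revealed 1 new [(3,2)] -> total=1
Click 2 (5,1) count=2: revealed 1 new [(5,1)] -> total=2
Click 3 (2,6) count=0: revealed 16 new [(1,4) (1,5) (1,6) (2,4) (2,5) (2,6) (3,4) (3,5) (3,6) (4,4) (4,5) (4,6) (5,5) (5,6) (6,5) (6,6)] -> total=18
Click 4 (6,6) count=0: revealed 0 new [(none)] -> total=18

Answer: 18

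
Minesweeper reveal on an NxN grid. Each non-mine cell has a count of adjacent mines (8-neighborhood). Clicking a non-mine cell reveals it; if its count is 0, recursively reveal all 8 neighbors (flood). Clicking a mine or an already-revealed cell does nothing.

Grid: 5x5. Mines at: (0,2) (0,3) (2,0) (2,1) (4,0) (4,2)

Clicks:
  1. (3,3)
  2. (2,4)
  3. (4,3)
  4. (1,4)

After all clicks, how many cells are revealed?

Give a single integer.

Click 1 (3,3) count=1: revealed 1 new [(3,3)] -> total=1
Click 2 (2,4) count=0: revealed 10 new [(1,2) (1,3) (1,4) (2,2) (2,3) (2,4) (3,2) (3,4) (4,3) (4,4)] -> total=11
Click 3 (4,3) count=1: revealed 0 new [(none)] -> total=11
Click 4 (1,4) count=1: revealed 0 new [(none)] -> total=11

Answer: 11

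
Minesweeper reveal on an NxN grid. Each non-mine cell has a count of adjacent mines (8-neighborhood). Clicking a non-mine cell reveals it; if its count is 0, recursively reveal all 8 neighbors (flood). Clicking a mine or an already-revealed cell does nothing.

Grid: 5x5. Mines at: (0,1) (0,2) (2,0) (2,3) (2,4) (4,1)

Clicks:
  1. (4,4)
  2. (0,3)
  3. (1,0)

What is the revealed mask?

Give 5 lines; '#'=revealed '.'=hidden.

Click 1 (4,4) count=0: revealed 6 new [(3,2) (3,3) (3,4) (4,2) (4,3) (4,4)] -> total=6
Click 2 (0,3) count=1: revealed 1 new [(0,3)] -> total=7
Click 3 (1,0) count=2: revealed 1 new [(1,0)] -> total=8

Answer: ...#.
#....
.....
..###
..###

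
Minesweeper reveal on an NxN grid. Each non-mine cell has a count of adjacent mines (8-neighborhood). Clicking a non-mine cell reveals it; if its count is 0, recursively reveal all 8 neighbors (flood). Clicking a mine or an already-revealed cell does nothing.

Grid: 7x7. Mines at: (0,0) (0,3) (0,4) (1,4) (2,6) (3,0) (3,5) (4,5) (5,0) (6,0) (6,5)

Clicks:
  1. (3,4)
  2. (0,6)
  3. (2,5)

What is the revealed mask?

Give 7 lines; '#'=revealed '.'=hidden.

Answer: .....##
.....##
.....#.
....#..
.......
.......
.......

Derivation:
Click 1 (3,4) count=2: revealed 1 new [(3,4)] -> total=1
Click 2 (0,6) count=0: revealed 4 new [(0,5) (0,6) (1,5) (1,6)] -> total=5
Click 3 (2,5) count=3: revealed 1 new [(2,5)] -> total=6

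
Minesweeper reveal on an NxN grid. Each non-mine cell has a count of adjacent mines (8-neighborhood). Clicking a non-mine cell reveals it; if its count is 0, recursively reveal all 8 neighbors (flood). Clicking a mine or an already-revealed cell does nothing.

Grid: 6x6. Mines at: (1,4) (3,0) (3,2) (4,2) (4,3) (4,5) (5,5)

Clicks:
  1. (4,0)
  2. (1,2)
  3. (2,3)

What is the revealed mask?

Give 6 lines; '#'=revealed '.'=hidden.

Answer: ####..
####..
####..
......
#.....
......

Derivation:
Click 1 (4,0) count=1: revealed 1 new [(4,0)] -> total=1
Click 2 (1,2) count=0: revealed 12 new [(0,0) (0,1) (0,2) (0,3) (1,0) (1,1) (1,2) (1,3) (2,0) (2,1) (2,2) (2,3)] -> total=13
Click 3 (2,3) count=2: revealed 0 new [(none)] -> total=13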